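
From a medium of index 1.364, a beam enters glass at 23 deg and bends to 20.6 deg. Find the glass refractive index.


Apply Snell's law: n1 * sin(theta1) = n2 * sin(theta2)
  n2 = n1 * sin(theta1) / sin(theta2)
  sin(23) = 0.390731
  sin(20.6) = 0.351842
  n2 = 1.364 * 0.390731 / 0.351842 = 1.5148

1.5148


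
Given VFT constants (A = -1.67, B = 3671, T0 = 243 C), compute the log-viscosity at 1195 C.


VFT equation: log(eta) = A + B / (T - T0)
  T - T0 = 1195 - 243 = 952
  B / (T - T0) = 3671 / 952 = 3.856
  log(eta) = -1.67 + 3.856 = 2.186

2.186


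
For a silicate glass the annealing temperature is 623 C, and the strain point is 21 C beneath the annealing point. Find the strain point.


Strain point = annealing point - difference:
  T_strain = 623 - 21 = 602 C

602 C


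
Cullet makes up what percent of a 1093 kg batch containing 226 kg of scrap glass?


Cullet ratio = (cullet mass / total batch mass) * 100
  Ratio = 226 / 1093 * 100 = 20.68%

20.68%


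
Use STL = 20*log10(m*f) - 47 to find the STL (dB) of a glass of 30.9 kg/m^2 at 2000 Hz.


Mass law: STL = 20 * log10(m * f) - 47
  m * f = 30.9 * 2000 = 61800
  log10(61800) = 4.79099
  STL = 20 * 4.79099 - 47 = 95.8198 - 47 = 48.8 dB

48.8 dB


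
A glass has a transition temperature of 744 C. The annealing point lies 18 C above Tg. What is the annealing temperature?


The annealing temperature is Tg plus the offset:
  T_anneal = 744 + 18 = 762 C

762 C


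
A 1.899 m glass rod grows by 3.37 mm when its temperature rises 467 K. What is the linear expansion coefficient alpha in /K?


Rearrange dL = alpha * L0 * dT for alpha:
  alpha = dL / (L0 * dT)
  alpha = (3.37 / 1000) / (1.899 * 467) = 0.0000038 /K = 3.8 x 10^-6 /K

3.8 x 10^-6 /K


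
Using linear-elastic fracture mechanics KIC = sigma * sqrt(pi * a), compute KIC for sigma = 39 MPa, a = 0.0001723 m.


Fracture toughness: KIC = sigma * sqrt(pi * a)
  pi * a = pi * 0.0001723 = 0.000541296
  sqrt(pi * a) = 0.023266
  KIC = 39 * 0.023266 = 0.907 MPa*sqrt(m)

0.907 MPa*sqrt(m)


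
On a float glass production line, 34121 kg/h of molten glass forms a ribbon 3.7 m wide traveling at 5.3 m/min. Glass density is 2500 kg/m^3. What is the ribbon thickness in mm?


Ribbon cross-section from mass balance:
  Volume rate = throughput / density = 34121 / 2500 = 13.6484 m^3/h
  thickness = volume rate / (speed * 60 * width), i.e.
  thickness = throughput / (60 * speed * width * density) * 1000
  thickness = 34121 / (60 * 5.3 * 3.7 * 2500) * 1000 = 11.6 mm

11.6 mm


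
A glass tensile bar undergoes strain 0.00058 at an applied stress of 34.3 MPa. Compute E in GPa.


Young's modulus: E = stress / strain
  E = 34.3 MPa / 0.00058 = 59137.93 MPa
Convert to GPa: 59137.93 / 1000 = 59.14 GPa

59.14 GPa


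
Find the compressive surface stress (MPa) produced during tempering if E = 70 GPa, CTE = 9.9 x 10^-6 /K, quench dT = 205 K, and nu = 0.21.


Tempering stress: sigma = E * alpha * dT / (1 - nu)
  E (MPa) = 70 * 1000 = 70000
  Numerator = 70000 * (9.9 x 10^-6) * 205 = 142.065
  Denominator = 1 - 0.21 = 0.79
  sigma = 142.065 / 0.79 = 179.8 MPa

179.8 MPa


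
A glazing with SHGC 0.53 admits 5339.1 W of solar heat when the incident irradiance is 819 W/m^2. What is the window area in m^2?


Rearrange Q = Area * SHGC * Irradiance:
  Area = Q / (SHGC * Irradiance)
  Area = 5339.1 / (0.53 * 819) = 12.3 m^2

12.3 m^2


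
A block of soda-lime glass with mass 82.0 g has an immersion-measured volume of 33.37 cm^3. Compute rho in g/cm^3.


Use the definition of density:
  rho = mass / volume
  rho = 82.0 / 33.37 = 2.457 g/cm^3

2.457 g/cm^3


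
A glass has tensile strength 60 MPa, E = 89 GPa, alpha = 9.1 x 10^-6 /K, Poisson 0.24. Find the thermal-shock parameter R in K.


Thermal shock resistance: R = sigma * (1 - nu) / (E * alpha)
  Numerator = 60 * (1 - 0.24) = 45.6
  Denominator = 89 * 1000 * (9.1 x 10^-6) = 0.8099
  R = 45.6 / 0.8099 = 56.3 K

56.3 K


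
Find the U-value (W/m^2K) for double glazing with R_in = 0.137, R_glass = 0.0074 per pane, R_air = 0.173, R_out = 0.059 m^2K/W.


Total thermal resistance (series):
  R_total = R_in + R_glass + R_air + R_glass + R_out
  R_total = 0.137 + 0.0074 + 0.173 + 0.0074 + 0.059 = 0.3838 m^2K/W
U-value = 1 / R_total = 1 / 0.3838 = 2.606 W/m^2K

2.606 W/m^2K


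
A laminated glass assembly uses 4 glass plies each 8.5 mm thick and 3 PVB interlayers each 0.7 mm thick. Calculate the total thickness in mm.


Total thickness = glass contribution + PVB contribution
  Glass: 4 * 8.5 = 34.0 mm
  PVB: 3 * 0.7 = 2.1 mm
  Total = 34.0 + 2.1 = 36.1 mm

36.1 mm


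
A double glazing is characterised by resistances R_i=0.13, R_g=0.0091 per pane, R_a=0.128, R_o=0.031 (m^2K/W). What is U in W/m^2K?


Total thermal resistance (series):
  R_total = R_in + R_glass + R_air + R_glass + R_out
  R_total = 0.13 + 0.0091 + 0.128 + 0.0091 + 0.031 = 0.3072 m^2K/W
U-value = 1 / R_total = 1 / 0.3072 = 3.255 W/m^2K

3.255 W/m^2K


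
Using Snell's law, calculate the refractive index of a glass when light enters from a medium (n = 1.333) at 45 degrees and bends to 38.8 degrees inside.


Apply Snell's law: n1 * sin(theta1) = n2 * sin(theta2)
  n2 = n1 * sin(theta1) / sin(theta2)
  sin(45) = 0.707107
  sin(38.8) = 0.626604
  n2 = 1.333 * 0.707107 / 0.626604 = 1.5043

1.5043


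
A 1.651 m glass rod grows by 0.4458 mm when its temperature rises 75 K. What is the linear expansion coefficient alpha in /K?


Rearrange dL = alpha * L0 * dT for alpha:
  alpha = dL / (L0 * dT)
  alpha = (0.4458 / 1000) / (1.651 * 75) = 0.0000036 /K = 3.6 x 10^-6 /K

3.6 x 10^-6 /K


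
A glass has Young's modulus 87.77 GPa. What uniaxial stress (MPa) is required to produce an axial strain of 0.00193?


Rearrange E = sigma / epsilon:
  sigma = E * epsilon
  E (MPa) = 87.77 * 1000 = 87770
  sigma = 87770 * 0.00193 = 169.4 MPa

169.4 MPa


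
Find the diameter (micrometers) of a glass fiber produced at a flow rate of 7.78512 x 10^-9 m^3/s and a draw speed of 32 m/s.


Cross-sectional area from continuity:
  A = Q / v = 7.78512 x 10^-9 / 32 = 2.43285 x 10^-10 m^2
Diameter from circular cross-section:
  d = sqrt(4A / pi) * 10^6 (m -> um)
  d = sqrt(4 * 2.43285 x 10^-10 / pi) * 10^6 = 17.6 um

17.6 um


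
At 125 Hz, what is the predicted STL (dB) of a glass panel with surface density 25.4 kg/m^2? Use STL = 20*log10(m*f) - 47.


Mass law: STL = 20 * log10(m * f) - 47
  m * f = 25.4 * 125 = 3175
  log10(3175) = 3.50174
  STL = 20 * 3.50174 - 47 = 70.0348 - 47 = 23.0 dB

23.0 dB


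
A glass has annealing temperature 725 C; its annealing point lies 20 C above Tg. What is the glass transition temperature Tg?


Rearrange T_anneal = Tg + offset for Tg:
  Tg = T_anneal - offset = 725 - 20 = 705 C

705 C


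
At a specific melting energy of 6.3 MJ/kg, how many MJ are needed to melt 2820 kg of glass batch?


Total energy = mass * specific energy
  E = 2820 * 6.3 = 17766 MJ

17766 MJ


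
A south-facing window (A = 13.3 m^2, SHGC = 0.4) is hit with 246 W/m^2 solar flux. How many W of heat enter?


Solar heat gain: Q = Area * SHGC * Irradiance
  Q = 13.3 * 0.4 * 246 = 1308.7 W

1308.7 W


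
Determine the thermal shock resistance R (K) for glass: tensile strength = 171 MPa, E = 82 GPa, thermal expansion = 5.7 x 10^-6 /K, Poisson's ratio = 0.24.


Thermal shock resistance: R = sigma * (1 - nu) / (E * alpha)
  Numerator = 171 * (1 - 0.24) = 129.96
  Denominator = 82 * 1000 * (5.7 x 10^-6) = 0.4674
  R = 129.96 / 0.4674 = 278.0 K

278.0 K


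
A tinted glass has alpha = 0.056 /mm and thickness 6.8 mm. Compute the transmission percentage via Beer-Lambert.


Beer-Lambert law: T = exp(-alpha * thickness)
  exponent = -0.056 * 6.8 = -0.3808
  T = exp(-0.3808) = 0.6833
  Percentage = 0.6833 * 100 = 68.33%

68.33%


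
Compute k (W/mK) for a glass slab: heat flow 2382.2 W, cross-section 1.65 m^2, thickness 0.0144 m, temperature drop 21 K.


Fourier's law rearranged: k = Q * t / (A * dT)
  Numerator = 2382.2 * 0.0144 = 34.30368
  Denominator = 1.65 * 21 = 34.65
  k = 34.30368 / 34.65 = 0.99 W/mK

0.99 W/mK


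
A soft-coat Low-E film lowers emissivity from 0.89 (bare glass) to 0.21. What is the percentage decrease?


Percentage reduction = (1 - coated/uncoated) * 100
  Ratio = 0.21 / 0.89 = 0.236
  Reduction = (1 - 0.236) * 100 = 76.4%

76.4%


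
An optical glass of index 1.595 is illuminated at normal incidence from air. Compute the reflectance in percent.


Fresnel reflectance at normal incidence:
  R = ((n - 1)/(n + 1))^2
  (n - 1)/(n + 1) = (1.595 - 1)/(1.595 + 1) = 0.229287
  R = 0.229287^2 = 0.0525725
  R(%) = 0.0525725 * 100 = 5.257%

5.257%


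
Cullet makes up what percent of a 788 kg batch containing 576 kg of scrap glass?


Cullet ratio = (cullet mass / total batch mass) * 100
  Ratio = 576 / 788 * 100 = 73.1%

73.1%


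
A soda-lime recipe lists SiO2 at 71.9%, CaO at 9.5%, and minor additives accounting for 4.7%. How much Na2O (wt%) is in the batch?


Pieces sum to 100%:
  Na2O = 100 - (SiO2 + CaO + others)
  Na2O = 100 - (71.9 + 9.5 + 4.7) = 13.9%

13.9%


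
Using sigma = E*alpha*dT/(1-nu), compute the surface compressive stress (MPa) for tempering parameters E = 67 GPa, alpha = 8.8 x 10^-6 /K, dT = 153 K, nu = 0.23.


Tempering stress: sigma = E * alpha * dT / (1 - nu)
  E (MPa) = 67 * 1000 = 67000
  Numerator = 67000 * (8.8 x 10^-6) * 153 = 90.2088
  Denominator = 1 - 0.23 = 0.77
  sigma = 90.2088 / 0.77 = 117.2 MPa

117.2 MPa


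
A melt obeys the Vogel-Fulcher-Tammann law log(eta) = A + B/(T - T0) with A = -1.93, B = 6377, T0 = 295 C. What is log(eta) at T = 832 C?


VFT equation: log(eta) = A + B / (T - T0)
  T - T0 = 832 - 295 = 537
  B / (T - T0) = 6377 / 537 = 11.875
  log(eta) = -1.93 + 11.875 = 9.945

9.945


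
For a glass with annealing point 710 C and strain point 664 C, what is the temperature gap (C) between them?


Gap = T_anneal - T_strain:
  gap = 710 - 664 = 46 C

46 C


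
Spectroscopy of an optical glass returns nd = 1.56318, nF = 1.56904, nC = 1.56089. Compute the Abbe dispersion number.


Abbe number formula: Vd = (nd - 1) / (nF - nC)
  nd - 1 = 1.56318 - 1 = 0.56318
  nF - nC = 1.56904 - 1.56089 = 0.00815
  Vd = 0.56318 / 0.00815 = 69.1

69.1


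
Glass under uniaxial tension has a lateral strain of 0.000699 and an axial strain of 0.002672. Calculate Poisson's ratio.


Poisson's ratio: nu = lateral strain / axial strain
  nu = 0.000699 / 0.002672 = 0.2616

0.2616


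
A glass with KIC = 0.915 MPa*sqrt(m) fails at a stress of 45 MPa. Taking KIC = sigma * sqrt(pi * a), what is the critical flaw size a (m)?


Rearrange KIC = sigma * sqrt(pi * a):
  sqrt(pi * a) = KIC / sigma
  sqrt(pi * a) = 0.915 / 45 = 0.020333
  a = (KIC / sigma)^2 / pi
  a = 0.020333^2 / pi = 0.0001316 m

0.0001316 m


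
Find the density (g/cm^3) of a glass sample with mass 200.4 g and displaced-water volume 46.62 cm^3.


Use the definition of density:
  rho = mass / volume
  rho = 200.4 / 46.62 = 4.299 g/cm^3

4.299 g/cm^3


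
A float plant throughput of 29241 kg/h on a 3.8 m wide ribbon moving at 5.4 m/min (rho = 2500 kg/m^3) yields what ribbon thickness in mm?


Ribbon cross-section from mass balance:
  Volume rate = throughput / density = 29241 / 2500 = 11.6964 m^3/h
  thickness = volume rate / (speed * 60 * width), i.e.
  thickness = throughput / (60 * speed * width * density) * 1000
  thickness = 29241 / (60 * 5.4 * 3.8 * 2500) * 1000 = 9.5 mm

9.5 mm


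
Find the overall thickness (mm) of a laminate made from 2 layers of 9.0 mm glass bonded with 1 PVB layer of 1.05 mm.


Total thickness = glass contribution + PVB contribution
  Glass: 2 * 9.0 = 18.0 mm
  PVB: 1 * 1.05 = 1.05 mm
  Total = 18.0 + 1.05 = 19.05 mm

19.05 mm


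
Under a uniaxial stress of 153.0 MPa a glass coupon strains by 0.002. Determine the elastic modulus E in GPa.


Young's modulus: E = stress / strain
  E = 153.0 MPa / 0.002 = 76500 MPa
Convert to GPa: 76500 / 1000 = 76.5 GPa

76.5 GPa


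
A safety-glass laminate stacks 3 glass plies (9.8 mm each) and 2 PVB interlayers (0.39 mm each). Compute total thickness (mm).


Total thickness = glass contribution + PVB contribution
  Glass: 3 * 9.8 = 29.4 mm
  PVB: 2 * 0.39 = 0.78 mm
  Total = 29.4 + 0.78 = 30.18 mm

30.18 mm


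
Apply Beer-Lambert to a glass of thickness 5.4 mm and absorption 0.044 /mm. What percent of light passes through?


Beer-Lambert law: T = exp(-alpha * thickness)
  exponent = -0.044 * 5.4 = -0.2376
  T = exp(-0.2376) = 0.7885
  Percentage = 0.7885 * 100 = 78.85%

78.85%


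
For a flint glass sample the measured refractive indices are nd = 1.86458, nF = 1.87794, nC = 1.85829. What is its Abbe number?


Abbe number formula: Vd = (nd - 1) / (nF - nC)
  nd - 1 = 1.86458 - 1 = 0.86458
  nF - nC = 1.87794 - 1.85829 = 0.01965
  Vd = 0.86458 / 0.01965 = 44.0

44.0


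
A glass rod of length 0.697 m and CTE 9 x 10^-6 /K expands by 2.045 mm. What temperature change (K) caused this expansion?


Rearrange dL = alpha * L0 * dT for dT:
  dT = dL / (alpha * L0)
  dL (m) = 2.045 / 1000 = 0.002045
  dT = 0.002045 / ((9 x 10^-6) * 0.697) = 326.0 K

326.0 K


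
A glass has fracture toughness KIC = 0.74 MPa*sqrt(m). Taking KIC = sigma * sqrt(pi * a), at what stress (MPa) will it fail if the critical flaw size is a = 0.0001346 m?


Rearrange KIC = sigma * sqrt(pi * a):
  sigma = KIC / sqrt(pi * a)
  sqrt(pi * 0.0001346) = 0.020564
  sigma = 0.74 / 0.020564 = 35.99 MPa

35.99 MPa


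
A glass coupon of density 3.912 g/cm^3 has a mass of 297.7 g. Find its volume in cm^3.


Rearrange rho = m / V:
  V = m / rho
  V = 297.7 / 3.912 = 76.099 cm^3

76.099 cm^3


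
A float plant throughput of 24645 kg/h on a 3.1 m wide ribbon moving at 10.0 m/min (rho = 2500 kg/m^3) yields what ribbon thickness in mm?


Ribbon cross-section from mass balance:
  Volume rate = throughput / density = 24645 / 2500 = 9.858 m^3/h
  thickness = volume rate / (speed * 60 * width), i.e.
  thickness = throughput / (60 * speed * width * density) * 1000
  thickness = 24645 / (60 * 10.0 * 3.1 * 2500) * 1000 = 5.3 mm

5.3 mm


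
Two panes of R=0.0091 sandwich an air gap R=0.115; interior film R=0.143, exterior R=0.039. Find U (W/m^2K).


Total thermal resistance (series):
  R_total = R_in + R_glass + R_air + R_glass + R_out
  R_total = 0.143 + 0.0091 + 0.115 + 0.0091 + 0.039 = 0.3152 m^2K/W
U-value = 1 / R_total = 1 / 0.3152 = 3.173 W/m^2K

3.173 W/m^2K


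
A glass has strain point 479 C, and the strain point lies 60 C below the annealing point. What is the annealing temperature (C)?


T_anneal = T_strain + gap:
  T_anneal = 479 + 60 = 539 C

539 C


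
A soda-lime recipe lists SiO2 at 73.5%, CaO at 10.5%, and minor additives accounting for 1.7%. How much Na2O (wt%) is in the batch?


Pieces sum to 100%:
  Na2O = 100 - (SiO2 + CaO + others)
  Na2O = 100 - (73.5 + 10.5 + 1.7) = 14.3%

14.3%


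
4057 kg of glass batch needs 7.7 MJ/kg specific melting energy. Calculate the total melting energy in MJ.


Total energy = mass * specific energy
  E = 4057 * 7.7 = 31238.9 MJ

31238.9 MJ


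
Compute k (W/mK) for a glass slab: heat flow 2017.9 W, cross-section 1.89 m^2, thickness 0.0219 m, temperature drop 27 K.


Fourier's law rearranged: k = Q * t / (A * dT)
  Numerator = 2017.9 * 0.0219 = 44.19201
  Denominator = 1.89 * 27 = 51.03
  k = 44.19201 / 51.03 = 0.866 W/mK

0.866 W/mK


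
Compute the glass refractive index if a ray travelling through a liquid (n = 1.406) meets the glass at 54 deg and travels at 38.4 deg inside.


Apply Snell's law: n1 * sin(theta1) = n2 * sin(theta2)
  n2 = n1 * sin(theta1) / sin(theta2)
  sin(54) = 0.809017
  sin(38.4) = 0.621148
  n2 = 1.406 * 0.809017 / 0.621148 = 1.8313

1.8313


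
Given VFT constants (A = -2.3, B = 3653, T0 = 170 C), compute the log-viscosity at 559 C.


VFT equation: log(eta) = A + B / (T - T0)
  T - T0 = 559 - 170 = 389
  B / (T - T0) = 3653 / 389 = 9.391
  log(eta) = -2.3 + 9.391 = 7.091

7.091


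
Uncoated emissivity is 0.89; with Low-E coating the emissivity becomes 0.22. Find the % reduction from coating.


Percentage reduction = (1 - coated/uncoated) * 100
  Ratio = 0.22 / 0.89 = 0.2472
  Reduction = (1 - 0.2472) * 100 = 75.3%

75.3%


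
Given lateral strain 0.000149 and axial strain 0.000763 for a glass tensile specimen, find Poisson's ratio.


Poisson's ratio: nu = lateral strain / axial strain
  nu = 0.000149 / 0.000763 = 0.1953

0.1953


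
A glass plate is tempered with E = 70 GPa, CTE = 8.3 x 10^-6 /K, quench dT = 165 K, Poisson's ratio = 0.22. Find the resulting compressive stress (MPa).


Tempering stress: sigma = E * alpha * dT / (1 - nu)
  E (MPa) = 70 * 1000 = 70000
  Numerator = 70000 * (8.3 x 10^-6) * 165 = 95.865
  Denominator = 1 - 0.22 = 0.78
  sigma = 95.865 / 0.78 = 122.9 MPa

122.9 MPa


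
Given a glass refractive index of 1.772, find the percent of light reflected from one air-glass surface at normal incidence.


Fresnel reflectance at normal incidence:
  R = ((n - 1)/(n + 1))^2
  (n - 1)/(n + 1) = (1.772 - 1)/(1.772 + 1) = 0.278499
  R = 0.278499^2 = 0.0775617
  R(%) = 0.0775617 * 100 = 7.756%

7.756%


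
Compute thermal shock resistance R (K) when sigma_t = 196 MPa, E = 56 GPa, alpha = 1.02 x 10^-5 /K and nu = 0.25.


Thermal shock resistance: R = sigma * (1 - nu) / (E * alpha)
  Numerator = 196 * (1 - 0.25) = 147.0
  Denominator = 56 * 1000 * (1.02 x 10^-5) = 0.5712
  R = 147.0 / 0.5712 = 257.4 K

257.4 K


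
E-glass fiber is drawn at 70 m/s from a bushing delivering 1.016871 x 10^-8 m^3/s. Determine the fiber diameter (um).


Cross-sectional area from continuity:
  A = Q / v = 1.016871 x 10^-8 / 70 = 1.452673 x 10^-10 m^2
Diameter from circular cross-section:
  d = sqrt(4A / pi) * 10^6 (m -> um)
  d = sqrt(4 * 1.452673 x 10^-10 / pi) * 10^6 = 13.6 um

13.6 um


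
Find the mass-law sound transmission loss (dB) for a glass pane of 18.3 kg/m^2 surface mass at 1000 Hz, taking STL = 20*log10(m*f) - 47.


Mass law: STL = 20 * log10(m * f) - 47
  m * f = 18.3 * 1000 = 18300
  log10(18300) = 4.26245
  STL = 20 * 4.26245 - 47 = 85.249 - 47 = 38.2 dB

38.2 dB


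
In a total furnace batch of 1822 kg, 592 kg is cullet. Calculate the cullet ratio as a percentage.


Cullet ratio = (cullet mass / total batch mass) * 100
  Ratio = 592 / 1822 * 100 = 32.49%

32.49%


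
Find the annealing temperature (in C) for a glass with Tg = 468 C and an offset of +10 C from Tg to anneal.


The annealing temperature is Tg plus the offset:
  T_anneal = 468 + 10 = 478 C

478 C


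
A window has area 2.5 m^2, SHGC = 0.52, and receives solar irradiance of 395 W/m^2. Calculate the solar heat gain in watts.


Solar heat gain: Q = Area * SHGC * Irradiance
  Q = 2.5 * 0.52 * 395 = 513.5 W

513.5 W


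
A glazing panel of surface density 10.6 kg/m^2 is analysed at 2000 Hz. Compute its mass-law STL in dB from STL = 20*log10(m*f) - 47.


Mass law: STL = 20 * log10(m * f) - 47
  m * f = 10.6 * 2000 = 21200
  log10(21200) = 4.32634
  STL = 20 * 4.32634 - 47 = 86.5268 - 47 = 39.5 dB

39.5 dB


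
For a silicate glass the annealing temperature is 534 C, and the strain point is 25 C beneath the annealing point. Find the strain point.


Strain point = annealing point - difference:
  T_strain = 534 - 25 = 509 C

509 C


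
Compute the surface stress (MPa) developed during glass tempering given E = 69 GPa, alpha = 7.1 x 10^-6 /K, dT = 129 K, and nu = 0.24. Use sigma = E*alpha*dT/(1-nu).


Tempering stress: sigma = E * alpha * dT / (1 - nu)
  E (MPa) = 69 * 1000 = 69000
  Numerator = 69000 * (7.1 x 10^-6) * 129 = 63.1971
  Denominator = 1 - 0.24 = 0.76
  sigma = 63.1971 / 0.76 = 83.2 MPa

83.2 MPa


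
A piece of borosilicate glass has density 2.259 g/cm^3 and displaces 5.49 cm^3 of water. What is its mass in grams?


Rearrange rho = m / V:
  m = rho * V
  m = 2.259 * 5.49 = 12.402 g

12.402 g


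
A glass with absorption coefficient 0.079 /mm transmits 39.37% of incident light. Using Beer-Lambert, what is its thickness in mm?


Rearrange T = exp(-alpha * thickness):
  thickness = -ln(T) / alpha
  T = 39.37/100 = 0.3937
  ln(T) = -0.93217
  -ln(T) = 0.93217
  thickness = 0.93217 / 0.079 = 11.8 mm

11.8 mm


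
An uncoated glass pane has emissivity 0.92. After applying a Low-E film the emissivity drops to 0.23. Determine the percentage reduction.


Percentage reduction = (1 - coated/uncoated) * 100
  Ratio = 0.23 / 0.92 = 0.25
  Reduction = (1 - 0.25) * 100 = 75.0%

75.0%


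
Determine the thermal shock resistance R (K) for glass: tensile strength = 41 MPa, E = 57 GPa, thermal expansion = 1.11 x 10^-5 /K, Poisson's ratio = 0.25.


Thermal shock resistance: R = sigma * (1 - nu) / (E * alpha)
  Numerator = 41 * (1 - 0.25) = 30.75
  Denominator = 57 * 1000 * (1.11 x 10^-5) = 0.6327
  R = 30.75 / 0.6327 = 48.6 K

48.6 K


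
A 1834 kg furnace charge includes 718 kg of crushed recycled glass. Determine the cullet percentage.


Cullet ratio = (cullet mass / total batch mass) * 100
  Ratio = 718 / 1834 * 100 = 39.15%

39.15%


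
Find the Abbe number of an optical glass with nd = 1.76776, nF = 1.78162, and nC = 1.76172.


Abbe number formula: Vd = (nd - 1) / (nF - nC)
  nd - 1 = 1.76776 - 1 = 0.76776
  nF - nC = 1.78162 - 1.76172 = 0.0199
  Vd = 0.76776 / 0.0199 = 38.58

38.58


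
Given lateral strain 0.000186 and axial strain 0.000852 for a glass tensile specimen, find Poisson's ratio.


Poisson's ratio: nu = lateral strain / axial strain
  nu = 0.000186 / 0.000852 = 0.2183

0.2183


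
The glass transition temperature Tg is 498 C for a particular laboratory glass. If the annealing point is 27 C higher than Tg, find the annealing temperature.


The annealing temperature is Tg plus the offset:
  T_anneal = 498 + 27 = 525 C

525 C


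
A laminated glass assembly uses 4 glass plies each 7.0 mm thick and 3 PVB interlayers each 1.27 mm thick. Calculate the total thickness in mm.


Total thickness = glass contribution + PVB contribution
  Glass: 4 * 7.0 = 28.0 mm
  PVB: 3 * 1.27 = 3.81 mm
  Total = 28.0 + 3.81 = 31.81 mm

31.81 mm


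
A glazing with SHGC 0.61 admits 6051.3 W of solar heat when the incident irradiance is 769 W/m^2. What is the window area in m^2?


Rearrange Q = Area * SHGC * Irradiance:
  Area = Q / (SHGC * Irradiance)
  Area = 6051.3 / (0.61 * 769) = 12.9 m^2

12.9 m^2


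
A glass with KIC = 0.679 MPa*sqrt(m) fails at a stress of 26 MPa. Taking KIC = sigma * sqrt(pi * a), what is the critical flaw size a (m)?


Rearrange KIC = sigma * sqrt(pi * a):
  sqrt(pi * a) = KIC / sigma
  sqrt(pi * a) = 0.679 / 26 = 0.026115
  a = (KIC / sigma)^2 / pi
  a = 0.026115^2 / pi = 0.0002171 m

0.0002171 m


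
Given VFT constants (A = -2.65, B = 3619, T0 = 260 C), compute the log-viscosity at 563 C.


VFT equation: log(eta) = A + B / (T - T0)
  T - T0 = 563 - 260 = 303
  B / (T - T0) = 3619 / 303 = 11.944
  log(eta) = -2.65 + 11.944 = 9.294

9.294


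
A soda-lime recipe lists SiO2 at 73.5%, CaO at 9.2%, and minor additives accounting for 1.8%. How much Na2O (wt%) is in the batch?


Pieces sum to 100%:
  Na2O = 100 - (SiO2 + CaO + others)
  Na2O = 100 - (73.5 + 9.2 + 1.8) = 15.5%

15.5%


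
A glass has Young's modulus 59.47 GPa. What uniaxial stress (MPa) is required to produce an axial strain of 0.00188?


Rearrange E = sigma / epsilon:
  sigma = E * epsilon
  E (MPa) = 59.47 * 1000 = 59470
  sigma = 59470 * 0.00188 = 111.8 MPa

111.8 MPa


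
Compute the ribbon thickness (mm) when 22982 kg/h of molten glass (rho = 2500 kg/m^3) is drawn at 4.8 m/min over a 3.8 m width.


Ribbon cross-section from mass balance:
  Volume rate = throughput / density = 22982 / 2500 = 9.1928 m^3/h
  thickness = volume rate / (speed * 60 * width), i.e.
  thickness = throughput / (60 * speed * width * density) * 1000
  thickness = 22982 / (60 * 4.8 * 3.8 * 2500) * 1000 = 8.4 mm

8.4 mm


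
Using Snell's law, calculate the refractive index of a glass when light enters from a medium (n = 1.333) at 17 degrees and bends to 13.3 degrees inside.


Apply Snell's law: n1 * sin(theta1) = n2 * sin(theta2)
  n2 = n1 * sin(theta1) / sin(theta2)
  sin(17) = 0.292372
  sin(13.3) = 0.23005
  n2 = 1.333 * 0.292372 / 0.23005 = 1.6941

1.6941


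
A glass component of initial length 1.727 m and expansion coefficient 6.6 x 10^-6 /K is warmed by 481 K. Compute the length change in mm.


Thermal expansion formula: dL = alpha * L0 * dT
  dL = (6.6 x 10^-6) * 1.727 * 481 = 0.00548253 m
Convert to mm: 0.00548253 * 1000 = 5.4825 mm

5.4825 mm


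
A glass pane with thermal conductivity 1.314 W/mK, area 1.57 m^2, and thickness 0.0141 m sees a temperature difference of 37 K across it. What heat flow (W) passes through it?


Fourier's law: Q = k * A * dT / t
  Q = 1.314 * 1.57 * 37 / 0.0141
  Q = 76.33026 / 0.0141 = 5413.5 W

5413.5 W


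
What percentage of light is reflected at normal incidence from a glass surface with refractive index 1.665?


Fresnel reflectance at normal incidence:
  R = ((n - 1)/(n + 1))^2
  (n - 1)/(n + 1) = (1.665 - 1)/(1.665 + 1) = 0.249531
  R = 0.249531^2 = 0.0622657
  R(%) = 0.0622657 * 100 = 6.227%

6.227%


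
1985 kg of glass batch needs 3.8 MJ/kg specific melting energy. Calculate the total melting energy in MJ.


Total energy = mass * specific energy
  E = 1985 * 3.8 = 7543 MJ

7543 MJ


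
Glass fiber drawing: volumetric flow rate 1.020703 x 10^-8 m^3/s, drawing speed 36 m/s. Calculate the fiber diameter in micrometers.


Cross-sectional area from continuity:
  A = Q / v = 1.020703 x 10^-8 / 36 = 2.835286 x 10^-10 m^2
Diameter from circular cross-section:
  d = sqrt(4A / pi) * 10^6 (m -> um)
  d = sqrt(4 * 2.835286 x 10^-10 / pi) * 10^6 = 19.0 um

19.0 um


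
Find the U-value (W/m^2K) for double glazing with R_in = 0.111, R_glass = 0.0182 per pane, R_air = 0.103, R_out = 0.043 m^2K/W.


Total thermal resistance (series):
  R_total = R_in + R_glass + R_air + R_glass + R_out
  R_total = 0.111 + 0.0182 + 0.103 + 0.0182 + 0.043 = 0.2934 m^2K/W
U-value = 1 / R_total = 1 / 0.2934 = 3.408 W/m^2K

3.408 W/m^2K


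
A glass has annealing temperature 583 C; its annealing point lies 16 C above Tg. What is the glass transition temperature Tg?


Rearrange T_anneal = Tg + offset for Tg:
  Tg = T_anneal - offset = 583 - 16 = 567 C

567 C


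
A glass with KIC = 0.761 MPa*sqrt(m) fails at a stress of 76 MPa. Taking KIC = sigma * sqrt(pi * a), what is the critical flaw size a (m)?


Rearrange KIC = sigma * sqrt(pi * a):
  sqrt(pi * a) = KIC / sigma
  sqrt(pi * a) = 0.761 / 76 = 0.010013
  a = (KIC / sigma)^2 / pi
  a = 0.010013^2 / pi = 0.0000319 m

0.0000319 m


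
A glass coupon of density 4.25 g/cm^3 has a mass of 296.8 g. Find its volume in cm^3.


Rearrange rho = m / V:
  V = m / rho
  V = 296.8 / 4.25 = 69.835 cm^3

69.835 cm^3


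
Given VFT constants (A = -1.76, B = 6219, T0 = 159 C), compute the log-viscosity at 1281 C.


VFT equation: log(eta) = A + B / (T - T0)
  T - T0 = 1281 - 159 = 1122
  B / (T - T0) = 6219 / 1122 = 5.543
  log(eta) = -1.76 + 5.543 = 3.783

3.783


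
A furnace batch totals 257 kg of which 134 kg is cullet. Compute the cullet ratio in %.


Cullet ratio = (cullet mass / total batch mass) * 100
  Ratio = 134 / 257 * 100 = 52.14%

52.14%


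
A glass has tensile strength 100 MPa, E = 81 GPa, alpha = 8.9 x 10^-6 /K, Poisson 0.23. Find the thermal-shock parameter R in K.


Thermal shock resistance: R = sigma * (1 - nu) / (E * alpha)
  Numerator = 100 * (1 - 0.23) = 77.0
  Denominator = 81 * 1000 * (8.9 x 10^-6) = 0.7209
  R = 77.0 / 0.7209 = 106.8 K

106.8 K


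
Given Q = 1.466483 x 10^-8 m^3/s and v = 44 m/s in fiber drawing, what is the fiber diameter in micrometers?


Cross-sectional area from continuity:
  A = Q / v = 1.466483 x 10^-8 / 44 = 3.332916 x 10^-10 m^2
Diameter from circular cross-section:
  d = sqrt(4A / pi) * 10^6 (m -> um)
  d = sqrt(4 * 3.332916 x 10^-10 / pi) * 10^6 = 20.6 um

20.6 um


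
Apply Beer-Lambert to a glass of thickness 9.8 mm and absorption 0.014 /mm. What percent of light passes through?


Beer-Lambert law: T = exp(-alpha * thickness)
  exponent = -0.014 * 9.8 = -0.1372
  T = exp(-0.1372) = 0.8718
  Percentage = 0.8718 * 100 = 87.18%

87.18%


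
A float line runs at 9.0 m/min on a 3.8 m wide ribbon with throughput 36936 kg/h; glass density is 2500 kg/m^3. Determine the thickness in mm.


Ribbon cross-section from mass balance:
  Volume rate = throughput / density = 36936 / 2500 = 14.7744 m^3/h
  thickness = volume rate / (speed * 60 * width), i.e.
  thickness = throughput / (60 * speed * width * density) * 1000
  thickness = 36936 / (60 * 9.0 * 3.8 * 2500) * 1000 = 7.2 mm

7.2 mm


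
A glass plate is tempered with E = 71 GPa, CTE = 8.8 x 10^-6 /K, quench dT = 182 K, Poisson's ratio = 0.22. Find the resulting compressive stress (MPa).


Tempering stress: sigma = E * alpha * dT / (1 - nu)
  E (MPa) = 71 * 1000 = 71000
  Numerator = 71000 * (8.8 x 10^-6) * 182 = 113.7136
  Denominator = 1 - 0.22 = 0.78
  sigma = 113.7136 / 0.78 = 145.8 MPa

145.8 MPa


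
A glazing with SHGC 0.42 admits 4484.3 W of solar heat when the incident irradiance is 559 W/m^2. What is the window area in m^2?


Rearrange Q = Area * SHGC * Irradiance:
  Area = Q / (SHGC * Irradiance)
  Area = 4484.3 / (0.42 * 559) = 19.1 m^2

19.1 m^2


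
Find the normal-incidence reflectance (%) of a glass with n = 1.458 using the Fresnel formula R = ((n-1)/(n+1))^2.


Fresnel reflectance at normal incidence:
  R = ((n - 1)/(n + 1))^2
  (n - 1)/(n + 1) = (1.458 - 1)/(1.458 + 1) = 0.18633
  R = 0.18633^2 = 0.0347189
  R(%) = 0.0347189 * 100 = 3.472%

3.472%


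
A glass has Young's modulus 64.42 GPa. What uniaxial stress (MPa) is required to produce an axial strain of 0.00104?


Rearrange E = sigma / epsilon:
  sigma = E * epsilon
  E (MPa) = 64.42 * 1000 = 64420
  sigma = 64420 * 0.00104 = 67.0 MPa

67.0 MPa


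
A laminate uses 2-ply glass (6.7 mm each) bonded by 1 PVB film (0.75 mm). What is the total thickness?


Total thickness = glass contribution + PVB contribution
  Glass: 2 * 6.7 = 13.4 mm
  PVB: 1 * 0.75 = 0.75 mm
  Total = 13.4 + 0.75 = 14.15 mm

14.15 mm


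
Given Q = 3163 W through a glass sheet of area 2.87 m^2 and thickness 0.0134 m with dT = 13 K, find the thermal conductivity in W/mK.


Fourier's law rearranged: k = Q * t / (A * dT)
  Numerator = 3163 * 0.0134 = 42.3842
  Denominator = 2.87 * 13 = 37.31
  k = 42.3842 / 37.31 = 1.136 W/mK

1.136 W/mK


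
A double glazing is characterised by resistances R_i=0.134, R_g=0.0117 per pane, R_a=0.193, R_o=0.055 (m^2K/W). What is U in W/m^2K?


Total thermal resistance (series):
  R_total = R_in + R_glass + R_air + R_glass + R_out
  R_total = 0.134 + 0.0117 + 0.193 + 0.0117 + 0.055 = 0.4054 m^2K/W
U-value = 1 / R_total = 1 / 0.4054 = 2.467 W/m^2K

2.467 W/m^2K


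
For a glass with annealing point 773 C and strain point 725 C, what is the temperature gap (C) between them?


Gap = T_anneal - T_strain:
  gap = 773 - 725 = 48 C

48 C


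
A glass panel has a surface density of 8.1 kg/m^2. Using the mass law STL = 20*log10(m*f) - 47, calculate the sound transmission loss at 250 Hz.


Mass law: STL = 20 * log10(m * f) - 47
  m * f = 8.1 * 250 = 2025
  log10(2025) = 3.30643
  STL = 20 * 3.30643 - 47 = 66.1286 - 47 = 19.1 dB

19.1 dB


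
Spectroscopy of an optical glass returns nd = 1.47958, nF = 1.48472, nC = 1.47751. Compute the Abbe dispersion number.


Abbe number formula: Vd = (nd - 1) / (nF - nC)
  nd - 1 = 1.47958 - 1 = 0.47958
  nF - nC = 1.48472 - 1.47751 = 0.00721
  Vd = 0.47958 / 0.00721 = 66.52

66.52


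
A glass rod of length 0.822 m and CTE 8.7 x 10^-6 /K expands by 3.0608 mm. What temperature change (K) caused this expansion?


Rearrange dL = alpha * L0 * dT for dT:
  dT = dL / (alpha * L0)
  dL (m) = 3.0608 / 1000 = 0.0030608
  dT = 0.0030608 / ((8.7 x 10^-6) * 0.822) = 428.0 K

428.0 K


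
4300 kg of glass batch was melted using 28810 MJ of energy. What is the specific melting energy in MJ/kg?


Rearrange E = m * s for s:
  s = E / m
  s = 28810 / 4300 = 6.7 MJ/kg

6.7 MJ/kg


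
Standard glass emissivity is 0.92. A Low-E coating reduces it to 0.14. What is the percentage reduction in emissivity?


Percentage reduction = (1 - coated/uncoated) * 100
  Ratio = 0.14 / 0.92 = 0.1522
  Reduction = (1 - 0.1522) * 100 = 84.8%

84.8%


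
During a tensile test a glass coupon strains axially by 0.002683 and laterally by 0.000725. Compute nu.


Poisson's ratio: nu = lateral strain / axial strain
  nu = 0.000725 / 0.002683 = 0.2702

0.2702


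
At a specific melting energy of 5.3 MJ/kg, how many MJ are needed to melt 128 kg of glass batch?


Total energy = mass * specific energy
  E = 128 * 5.3 = 678.4 MJ

678.4 MJ


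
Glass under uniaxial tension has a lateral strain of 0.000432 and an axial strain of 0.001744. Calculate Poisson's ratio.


Poisson's ratio: nu = lateral strain / axial strain
  nu = 0.000432 / 0.001744 = 0.2477

0.2477


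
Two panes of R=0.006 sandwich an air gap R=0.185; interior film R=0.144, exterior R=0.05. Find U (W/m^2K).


Total thermal resistance (series):
  R_total = R_in + R_glass + R_air + R_glass + R_out
  R_total = 0.144 + 0.006 + 0.185 + 0.006 + 0.05 = 0.391 m^2K/W
U-value = 1 / R_total = 1 / 0.391 = 2.558 W/m^2K

2.558 W/m^2K


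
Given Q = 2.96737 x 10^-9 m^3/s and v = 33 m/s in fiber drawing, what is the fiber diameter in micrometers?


Cross-sectional area from continuity:
  A = Q / v = 2.96737 x 10^-9 / 33 = 8.99203 x 10^-11 m^2
Diameter from circular cross-section:
  d = sqrt(4A / pi) * 10^6 (m -> um)
  d = sqrt(4 * 8.99203 x 10^-11 / pi) * 10^6 = 10.7 um

10.7 um


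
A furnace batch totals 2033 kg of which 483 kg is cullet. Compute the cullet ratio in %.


Cullet ratio = (cullet mass / total batch mass) * 100
  Ratio = 483 / 2033 * 100 = 23.76%

23.76%


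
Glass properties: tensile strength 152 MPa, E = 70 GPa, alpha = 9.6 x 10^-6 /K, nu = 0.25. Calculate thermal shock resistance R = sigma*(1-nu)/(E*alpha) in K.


Thermal shock resistance: R = sigma * (1 - nu) / (E * alpha)
  Numerator = 152 * (1 - 0.25) = 114.0
  Denominator = 70 * 1000 * (9.6 x 10^-6) = 0.672
  R = 114.0 / 0.672 = 169.6 K

169.6 K


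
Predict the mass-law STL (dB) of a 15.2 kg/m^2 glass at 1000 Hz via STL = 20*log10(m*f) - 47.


Mass law: STL = 20 * log10(m * f) - 47
  m * f = 15.2 * 1000 = 15200
  log10(15200) = 4.18184
  STL = 20 * 4.18184 - 47 = 83.6368 - 47 = 36.6 dB

36.6 dB


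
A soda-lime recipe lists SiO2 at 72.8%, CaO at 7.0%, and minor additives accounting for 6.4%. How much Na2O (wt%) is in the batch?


Pieces sum to 100%:
  Na2O = 100 - (SiO2 + CaO + others)
  Na2O = 100 - (72.8 + 7.0 + 6.4) = 13.8%

13.8%


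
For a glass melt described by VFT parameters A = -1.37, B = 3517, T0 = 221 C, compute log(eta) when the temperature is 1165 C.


VFT equation: log(eta) = A + B / (T - T0)
  T - T0 = 1165 - 221 = 944
  B / (T - T0) = 3517 / 944 = 3.726
  log(eta) = -1.37 + 3.726 = 2.356

2.356


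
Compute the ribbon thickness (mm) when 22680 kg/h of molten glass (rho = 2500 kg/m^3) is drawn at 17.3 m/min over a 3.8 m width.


Ribbon cross-section from mass balance:
  Volume rate = throughput / density = 22680 / 2500 = 9.072 m^3/h
  thickness = volume rate / (speed * 60 * width), i.e.
  thickness = throughput / (60 * speed * width * density) * 1000
  thickness = 22680 / (60 * 17.3 * 3.8 * 2500) * 1000 = 2.3 mm

2.3 mm


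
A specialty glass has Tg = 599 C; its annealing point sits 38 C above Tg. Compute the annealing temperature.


The annealing temperature is Tg plus the offset:
  T_anneal = 599 + 38 = 637 C

637 C


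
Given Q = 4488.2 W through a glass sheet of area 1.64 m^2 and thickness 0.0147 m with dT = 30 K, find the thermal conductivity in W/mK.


Fourier's law rearranged: k = Q * t / (A * dT)
  Numerator = 4488.2 * 0.0147 = 65.97654
  Denominator = 1.64 * 30 = 49.2
  k = 65.97654 / 49.2 = 1.341 W/mK

1.341 W/mK


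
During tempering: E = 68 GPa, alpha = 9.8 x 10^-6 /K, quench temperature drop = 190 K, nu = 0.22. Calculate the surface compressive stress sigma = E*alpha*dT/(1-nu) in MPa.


Tempering stress: sigma = E * alpha * dT / (1 - nu)
  E (MPa) = 68 * 1000 = 68000
  Numerator = 68000 * (9.8 x 10^-6) * 190 = 126.616
  Denominator = 1 - 0.22 = 0.78
  sigma = 126.616 / 0.78 = 162.3 MPa

162.3 MPa


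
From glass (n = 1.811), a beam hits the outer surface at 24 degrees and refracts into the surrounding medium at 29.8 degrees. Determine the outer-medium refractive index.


Apply Snell's law: n1 * sin(theta1) = n2 * sin(theta2)
  n2 = n1 * sin(theta1) / sin(theta2)
  sin(24) = 0.406737
  sin(29.8) = 0.496974
  n2 = 1.811 * 0.406737 / 0.496974 = 1.4822

1.4822


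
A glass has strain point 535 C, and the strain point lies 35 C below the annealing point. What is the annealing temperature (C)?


T_anneal = T_strain + gap:
  T_anneal = 535 + 35 = 570 C

570 C


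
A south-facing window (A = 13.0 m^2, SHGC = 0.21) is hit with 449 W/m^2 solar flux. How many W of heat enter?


Solar heat gain: Q = Area * SHGC * Irradiance
  Q = 13.0 * 0.21 * 449 = 1225.8 W

1225.8 W


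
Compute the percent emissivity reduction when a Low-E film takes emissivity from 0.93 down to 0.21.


Percentage reduction = (1 - coated/uncoated) * 100
  Ratio = 0.21 / 0.93 = 0.2258
  Reduction = (1 - 0.2258) * 100 = 77.4%

77.4%


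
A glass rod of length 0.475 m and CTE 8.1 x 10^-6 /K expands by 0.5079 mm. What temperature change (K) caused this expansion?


Rearrange dL = alpha * L0 * dT for dT:
  dT = dL / (alpha * L0)
  dL (m) = 0.5079 / 1000 = 0.0005079
  dT = 0.0005079 / ((8.1 x 10^-6) * 0.475) = 132.0 K

132.0 K


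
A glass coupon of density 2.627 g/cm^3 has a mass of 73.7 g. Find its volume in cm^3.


Rearrange rho = m / V:
  V = m / rho
  V = 73.7 / 2.627 = 28.055 cm^3

28.055 cm^3


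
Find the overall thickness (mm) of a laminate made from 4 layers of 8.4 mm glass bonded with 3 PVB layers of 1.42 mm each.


Total thickness = glass contribution + PVB contribution
  Glass: 4 * 8.4 = 33.6 mm
  PVB: 3 * 1.42 = 4.26 mm
  Total = 33.6 + 4.26 = 37.86 mm

37.86 mm


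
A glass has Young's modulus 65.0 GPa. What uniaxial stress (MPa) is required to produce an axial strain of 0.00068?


Rearrange E = sigma / epsilon:
  sigma = E * epsilon
  E (MPa) = 65.0 * 1000 = 65000
  sigma = 65000 * 0.00068 = 44.2 MPa

44.2 MPa


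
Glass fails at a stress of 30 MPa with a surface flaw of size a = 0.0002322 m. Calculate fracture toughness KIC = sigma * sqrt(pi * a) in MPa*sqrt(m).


Fracture toughness: KIC = sigma * sqrt(pi * a)
  pi * a = pi * 0.0002322 = 0.000729478
  sqrt(pi * a) = 0.027009
  KIC = 30 * 0.027009 = 0.81 MPa*sqrt(m)

0.81 MPa*sqrt(m)


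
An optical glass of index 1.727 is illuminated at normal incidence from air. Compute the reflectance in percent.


Fresnel reflectance at normal incidence:
  R = ((n - 1)/(n + 1))^2
  (n - 1)/(n + 1) = (1.727 - 1)/(1.727 + 1) = 0.266593
  R = 0.266593^2 = 0.0710718
  R(%) = 0.0710718 * 100 = 7.107%

7.107%


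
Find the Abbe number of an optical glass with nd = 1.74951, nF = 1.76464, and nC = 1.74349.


Abbe number formula: Vd = (nd - 1) / (nF - nC)
  nd - 1 = 1.74951 - 1 = 0.74951
  nF - nC = 1.76464 - 1.74349 = 0.02115
  Vd = 0.74951 / 0.02115 = 35.44

35.44


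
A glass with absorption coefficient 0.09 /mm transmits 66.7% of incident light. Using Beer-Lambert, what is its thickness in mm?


Rearrange T = exp(-alpha * thickness):
  thickness = -ln(T) / alpha
  T = 66.7/100 = 0.667
  ln(T) = -0.40497
  -ln(T) = 0.40497
  thickness = 0.40497 / 0.09 = 4.5 mm

4.5 mm
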